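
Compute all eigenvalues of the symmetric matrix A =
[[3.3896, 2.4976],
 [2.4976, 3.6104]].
sigma(A) ≈ {1, 6}

A is real symmetric, so its spectrum consists of real eigenvalues. Expanding the characteristic polynomial of the displayed matrix gives
  det(λ I - A) = p(λ) = λ^2 + (-7)λ + (6).
Solving p(λ) = 0 yields eigenvalues ≈ 1, 6. (A is shown rounded to 4 decimals, so these recover the underlying integer eigenvalues to within that precision.)
Verification: the trace of A = 7 equals the sum of eigenvalues 7, and det(A) ≈ 5.9998 matches the eigenvalue product 6.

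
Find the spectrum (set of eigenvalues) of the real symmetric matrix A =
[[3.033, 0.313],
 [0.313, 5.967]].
sigma(A) ≈ {3, 6}

A is real symmetric, so its spectrum consists of real eigenvalues. Expanding the characteristic polynomial of the displayed matrix gives
  det(λ I - A) = p(λ) = λ^2 + (-9)λ + (18).
Solving p(λ) = 0 yields eigenvalues ≈ 3, 6. (A is shown rounded to 4 decimals, so these recover the underlying integer eigenvalues to within that precision.)
Verification: the trace of A = 9 equals the sum of eigenvalues 9, and det(A) ≈ 17.9999 matches the eigenvalue product 18.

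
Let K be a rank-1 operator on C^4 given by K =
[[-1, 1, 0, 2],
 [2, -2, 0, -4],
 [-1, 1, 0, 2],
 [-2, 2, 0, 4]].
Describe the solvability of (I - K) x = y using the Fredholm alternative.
(I - K) is singular (det(I - K) = 0, i.e. 1 ∈ sigma(K)). (I - K) x = y is solvable iff y ⊥ ker((I - K)^*) = span{(-1, 1, 0, 2)}, i.e. iff -y_1 + y_2 + 2y_4 = 0. When solvable, the solutions are x = y + c·(1, -2, 1, 2), c arbitrary (ker(I - K) = span{(1, -2, 1, 2)}, dimension 1).

K has rank 1, so it is an outer product K = u v^T: every row of K is a multiple of one row vector. Reading off the entries, u = (1, -2, 1, 2) and v = (-1, 1, 0, 2) (row i of K equals u_i·v^T). A rank-one matrix u v^T satisfies K u = u (v·u) and kills the (3)-dimensional subspace v^⊥, so its characteristic polynomial is lambda^3 (lambda - v·u) with v·u = tr K = 1. Hence the eigenvalues of I - K are 1 (multiplicity 3) and 1 - (1) = 0, so det(I - K) = 0. (Direct check: I - K =
[[2, -1, 0, -2],
 [-2, 3, 0, 4],
 [1, -1, 1, -2],
 [2, -2, 0, -3]]
has determinant 0.) So 1 is an eigenvalue of K and (I - K) is not invertible. The finite-dimensional Fredholm alternative says: either (I - K) is invertible, or ker(I - K) ≠ {0} and then range(I - K) = ker((I - K)^*)^⊥, with dim ker(I - K) = dim ker((I - K)^*). We are in the second case, so we need both kernels. Kernel of I - K: (I - K) u = u - u (v·u) = u - u = 0, so ker(I - K) = span{u} = span{(1, -2, 1, 2)} (it is exactly 1-dimensional because rank(I - K) = 3). Kernel of the adjoint: K is real, so (I - K)^* = I - K^T = I - v u^T, and (I - v u^T) v = v - v (u·v) = 0; hence ker((I - K)^*) = span{v} = span{(-1, 1, 0, 2)}. Therefore (I - K) x = y is solvable iff <y, v> = 0, i.e. iff -y_1 + y_2 + 2y_4 = 0. When this holds, K y = u (v·y) = 0, so (I - K) y = y and x = y is a particular solution; the full solution set is the line x = y + c·u = y + c·(1, -2, 1, 2), c ∈ C.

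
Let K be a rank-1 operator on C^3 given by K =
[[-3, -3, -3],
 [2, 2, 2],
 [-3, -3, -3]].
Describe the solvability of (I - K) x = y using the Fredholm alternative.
(I - K) is invertible (det(I - K) = 5 ≠ 0), so for every y in C^3 the equation (I - K) x = y has a unique solution.

K has rank 1, so it is an outer product K = u v^T: every row of K is a multiple of one row vector. Reading off the entries, u = (3, -2, 3) and v = (-1, -1, -1) (row i of K equals u_i·v^T). A rank-one matrix u v^T satisfies K u = u (v·u) and kills the (2)-dimensional subspace v^⊥, so its characteristic polynomial is lambda^2 (lambda - v·u) with v·u = tr K = -4. Hence the eigenvalues of I - K are 1 (multiplicity 2) and 1 - (-4) = 5, so det(I - K) = 5. (Direct check: I - K =
[[4, 3, 3],
 [-2, -1, -2],
 [3, 3, 4]]
has determinant 5.) The finite-dimensional Fredholm alternative says: either (I - K) is invertible, or ker(I - K) ≠ {0} and then range(I - K) = ker((I - K)^*)^⊥, with dim ker(I - K) = dim ker((I - K)^*). Since det(I - K) ≠ 0, 1 is not an eigenvalue of K and ker(I - K) = {0}, so we are in the first case: for every y there is a unique x = (I - K)^(-1) y. Explicitly, by the Sherman–Morrison formula, (I - u v^T)^(-1) = I + u v^T/(1 - v·u), i.e. (I - K)^(-1) = I + K/(5).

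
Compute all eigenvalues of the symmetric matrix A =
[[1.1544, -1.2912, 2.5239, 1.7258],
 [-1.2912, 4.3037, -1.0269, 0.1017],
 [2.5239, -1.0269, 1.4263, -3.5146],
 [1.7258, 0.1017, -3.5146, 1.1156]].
sigma(A) ≈ {-4, 2, 4, 6}

A is real symmetric, so its spectrum consists of real eigenvalues. Expanding the characteristic polynomial of the displayed matrix gives
  det(λ I - A) = p(λ) = λ^4 + (-8)λ^3 + (-4)λ^2 + (127.9965)λ + (-191.9931).
Solving p(λ) = 0 yields eigenvalues ≈ -4, 2, 4, 6. (A is shown rounded to 4 decimals, so these recover the underlying integer eigenvalues to within that precision.)
Verification: the trace of A = 8 equals the sum of eigenvalues 8, and det(A) ≈ -191.9931 matches the eigenvalue product -192.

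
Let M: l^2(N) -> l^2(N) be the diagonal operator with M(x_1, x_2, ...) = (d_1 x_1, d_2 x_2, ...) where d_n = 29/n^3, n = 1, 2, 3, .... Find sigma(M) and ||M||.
sigma(M) = {29/n^3 : n ≥ 1} ∪ {0}; ||M|| = 29

A bounded diagonal operator on l^2 with diagonal entries d_n has spectrum equal to the closure of {d_n : n ≥ 1}: every d_n is an eigenvalue (with eigenvector e_n), so {d_n} ⊂ sigma(M); the spectrum is closed, so its closure is too; and for lambda not in the closure, (M - lambda I) has bounded inverse (the diagonal entries 1/(d_n - lambda) are bounded). For our sequence d_n = 29/n^3, n = 1, 2, 3, ...:
  - {d_n} = {29/n^3 : n ≥ 1}; the only limit point is 0
  - closure = {29/n^3 : n ≥ 1} ∪ {0}
For the norm: a diagonal operator has ||M|| = sup_n |d_n|. Here d_n = 29/n^3 is positive and decreasing, so sup_n |d_n| = d_1 = 29. So ||M|| = 29.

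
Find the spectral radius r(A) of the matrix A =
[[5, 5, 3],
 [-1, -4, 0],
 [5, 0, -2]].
r(A) ≈ 6.3186

The eigenvalues of A are the roots of its characteristic polynomial. With M = A (coefficients from the trace, the sum of principal 2x2 minors, and det A):
  p(λ) = det(λ I - M) = λ^3 + λ^2 - 32λ - 90.
No integer candidate from the rational root theorem (±divisors of 90) is a root, so the roots are irrational. The cubic discriminant is Δ = -34404 < 0, so there is one real root and a complex-conjugate pair. p(6) = -30 and p(7) = 78 have opposite signs, so a root lies in (6, 7); Newton's method refines it to λ ≈ 6.3186. Dividing out (λ - (6.3186)) leaves approximately λ^2 + 7.3186λ + 14.2436. For λ^2 + 7.3186λ + 14.2436 the discriminant is -3.4122. It is negative, so the remaining roots are the complex-conjugate pair λ ≈ -3.6593 ± 0.9236i. Their product equals the constant term, so |λ|^2 ≈ 14.2436 and |λ| ≈ 3.7741.
Thus the eigenvalues (to 4 decimals) are 6.3186 (modulus 6.3186); -3.6593 ± 0.9236i (modulus 3.7741). The spectral radius is the largest modulus: r(A) ≈ 6.3186. (Cross-check: r(A) ≤ ||A||_2 ≈ 8.8467; equality holds whenever A is normal, though it can also hold for some non-normal A.)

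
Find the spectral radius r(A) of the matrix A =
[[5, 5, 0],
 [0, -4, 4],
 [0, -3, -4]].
r(A) = sqrt(28) ≈ 5.2915

The eigenvalues of A are the roots of its characteristic polynomial. With M = A (coefficients from the trace, the sum of principal 2x2 minors, and det A):
  p(λ) = det(λ I - M) = λ^3 + 3λ^2 - 12λ - 140.
By the rational root theorem any rational root is an integer divisor of 140. Testing λ = 5: p(5) = 125 + 75 - 60 - 140 = 0, so λ = 5 is a root. Dividing out (λ - 5) leaves p(λ) = (λ - 5)(λ^2 + 8λ + 28). For λ^2 + 8λ + 28 the discriminant is -48. It is negative, so the roots are the complex-conjugate pair λ = -4 ± (sqrt(48)/2) i ≈ -4 ± 3.4641i. For a conjugate pair the product of the roots equals the constant term, so |λ|^2 = 28 and |λ| = sqrt(28) ≈ 5.2915.
Thus the eigenvalues (to 4 decimals) are -4 ± 3.4641i (modulus 5.2915); 5 (modulus 5). The spectral radius is the largest modulus: r(A) = sqrt(28) ≈ 5.2915. (Cross-check: r(A) ≤ ||A||_2 ≈ 8.1114; equality holds whenever A is normal, though it can also hold for some non-normal A.)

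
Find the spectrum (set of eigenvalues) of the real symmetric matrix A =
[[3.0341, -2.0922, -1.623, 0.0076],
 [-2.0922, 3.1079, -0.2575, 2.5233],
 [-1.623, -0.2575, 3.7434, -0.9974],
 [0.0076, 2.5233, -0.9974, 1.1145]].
sigma(A) ≈ {-1, 1, 5, 6}

A is real symmetric, so its spectrum consists of real eigenvalues. Expanding the characteristic polynomial of the displayed matrix gives
  det(λ I - A) = p(λ) = λ^4 + (-11)λ^3 + (29)λ^2 + (11)λ + (-29.997).
Solving p(λ) = 0 yields eigenvalues ≈ -1, 1, 5, 6. (A is shown rounded to 4 decimals, so these recover the underlying integer eigenvalues to within that precision.)
Verification: the trace of A = 11 equals the sum of eigenvalues 11, and det(A) ≈ -29.9970 matches the eigenvalue product -30.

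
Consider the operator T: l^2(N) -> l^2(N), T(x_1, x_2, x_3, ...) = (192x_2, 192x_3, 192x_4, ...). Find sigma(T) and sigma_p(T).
sigma(T) = closed disk {z in C : |z| ≤ 192}; sigma_p(T) = open disk {z in C : |z| < 192}

Note T = 192·V where V is the unit left shift (V x)_k = x_{k+1}; so sigma(T) = 192·sigma(V) and ||T|| = 192||V||. ||T x||^2 = 36864sum_{k≥2} |x_k|^2 ≤ 36864||x||^2, with equality on {x : x_1 = 0}, so ||T|| = 192. For any lambda with |lambda| < 192, set r = lambda/192 (|r| < 1); the vector x = (1, r, r^2, ...) is in l^2 and satisfies T x = 192(r, r^2, ...) = lambda x, so lambda is an eigenvalue. On the boundary |lambda| = 192 the geometric series diverges, so no l^2 eigenvector exists, but these lambda lie in the approximate point spectrum. Hence sigma(T) is the closed disk of radius 192 and sigma_p(T) is the open disk.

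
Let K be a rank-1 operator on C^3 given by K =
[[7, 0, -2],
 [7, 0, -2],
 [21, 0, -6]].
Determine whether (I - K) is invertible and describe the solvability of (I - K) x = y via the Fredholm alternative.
(I - K) is singular (det(I - K) = 0, i.e. 1 ∈ sigma(K)). (I - K) x = y is solvable iff y ⊥ ker((I - K)^*) = span{(7, 0, -2)}, i.e. iff 7y_1 - 2y_3 = 0. When solvable, the solutions are x = y + c·(1, 1, 3), c arbitrary (ker(I - K) = span{(1, 1, 3)}, dimension 1).

K has rank 1, so it is an outer product K = u v^T: every row of K is a multiple of one row vector. Reading off the entries, u = (1, 1, 3) and v = (7, 0, -2) (row i of K equals u_i·v^T). A rank-one matrix u v^T satisfies K u = u (v·u) and kills the (2)-dimensional subspace v^⊥, so its characteristic polynomial is lambda^2 (lambda - v·u) with v·u = tr K = 1. Hence the eigenvalues of I - K are 1 (multiplicity 2) and 1 - (1) = 0, so det(I - K) = 0. (Direct check: I - K =
[[-6, 0, 2],
 [-7, 1, 2],
 [-21, 0, 7]]
has determinant 0.) So 1 is an eigenvalue of K and (I - K) is not invertible. The finite-dimensional Fredholm alternative says: either (I - K) is invertible, or ker(I - K) ≠ {0} and then range(I - K) = ker((I - K)^*)^⊥, with dim ker(I - K) = dim ker((I - K)^*). We are in the second case, so we need both kernels. Kernel of I - K: (I - K) u = u - u (v·u) = u - u = 0, so ker(I - K) = span{u} = span{(1, 1, 3)} (it is exactly 1-dimensional because rank(I - K) = 2). Kernel of the adjoint: K is real, so (I - K)^* = I - K^T = I - v u^T, and (I - v u^T) v = v - v (u·v) = 0; hence ker((I - K)^*) = span{v} = span{(7, 0, -2)}. Therefore (I - K) x = y is solvable iff <y, v> = 0, i.e. iff 7y_1 - 2y_3 = 0. When this holds, K y = u (v·y) = 0, so (I - K) y = y and x = y is a particular solution; the full solution set is the line x = y + c·u = y + c·(1, 1, 3), c ∈ C.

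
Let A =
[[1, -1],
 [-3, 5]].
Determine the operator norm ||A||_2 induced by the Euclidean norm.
||A||_2 = sqrt((36 + sqrt(1280))/2) ≈ 5.9907 (= sqrt(largest eigenvalue of A^T A))

||A||_2 = sigma_max(A) = sqrt(lambda_max(A^T A)). Form the symmetric matrix M = A^T A =
[[10, -16],
 [-16, 26]].
Its characteristic polynomial (trace, determinant of M give the coefficients) is
  p(λ) = det(λ I - M) = λ^2 - 36λ + 4.
For λ^2 - 36λ + 4 the discriminant is 1280. It is nonnegative but not a perfect square, so the roots are real and irrational: λ = (36 ± sqrt(1280))/2 ≈ 35.8885, 0.1115.
So the eigenvalues of A^T A are ≈ 0.1115, 35.8885 (all ≥ 0, as they must be for A^T A). The largest is λ_max = (36 + sqrt(1280))/2 ≈ 35.8885, hence ||A||_2 = sqrt(λ_max) = sqrt((36 + sqrt(1280))/2) ≈ 5.9907.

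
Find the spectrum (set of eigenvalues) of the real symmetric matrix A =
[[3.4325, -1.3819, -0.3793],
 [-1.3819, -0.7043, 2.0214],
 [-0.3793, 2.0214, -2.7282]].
sigma(A) ≈ {-4, 0, 4}

A is real symmetric, so its spectrum consists of real eigenvalues. Expanding the characteristic polynomial of the displayed matrix gives
  det(λ I - A) = p(λ) = λ^3 + (0)λ^2 + (-16)λ + (0).
Solving p(λ) = 0 yields eigenvalues ≈ -4, 0, 4. (A is shown rounded to 4 decimals, so these recover the underlying integer eigenvalues to within that precision.)
Verification: the trace of A = 0 equals the sum of eigenvalues 0, and det(A) ≈ 0.0003 matches the eigenvalue product 0.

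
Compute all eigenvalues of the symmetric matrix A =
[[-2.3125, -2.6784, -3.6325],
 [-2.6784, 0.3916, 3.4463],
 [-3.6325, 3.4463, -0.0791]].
sigma(A) ≈ {-5, -3, 6}

A is real symmetric, so its spectrum consists of real eigenvalues. Expanding the characteristic polynomial of the displayed matrix gives
  det(λ I - A) = p(λ) = λ^3 + (2)λ^2 + (-33)λ + (-89.9975).
Solving p(λ) = 0 yields eigenvalues ≈ -5, -3, 6. (A is shown rounded to 4 decimals, so these recover the underlying integer eigenvalues to within that precision.)
Verification: the trace of A = -2 equals the sum of eigenvalues -2, and det(A) ≈ 89.9975 matches the eigenvalue product 90.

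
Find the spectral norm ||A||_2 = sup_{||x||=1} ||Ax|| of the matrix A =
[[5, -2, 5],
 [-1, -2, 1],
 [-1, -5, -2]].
||A||_2 ≈ 7.4231 (= sqrt(largest eigenvalue of A^T A))

||A||_2 = sigma_max(A) = sqrt(lambda_max(A^T A)). Form the symmetric matrix M = A^T A =
[[27, -3, 26],
 [-3, 33, -2],
 [26, -2, 30]].
Its characteristic polynomial (trace, sum of principal 2x2 minors, determinant of M give the coefficients) is
  p(λ) = det(λ I - M) = λ^3 - 90λ^2 + 2002λ - 4356.
No integer candidate from the rational root theorem (±divisors of 4356) is a root, so the roots are irrational. The cubic discriminant is Δ = 1281875936 > 0, so there are three distinct real roots. p(2) = -704 and p(3) = 867 have opposite signs, so a root lies in (2, 3); Newton's method refines it to λ ≈ 2.4352. p(32) = 316 and p(33) = -363 have opposite signs, so a root lies in (32, 33); Newton's method refines it to λ ≈ 32.4627. p(55) = -121 and p(56) = 1132 have opposite signs, so a root lies in (55, 56); Newton's method refines it to λ ≈ 55.1021. Check (Vieta): the three roots sum to 90, matching tr M = 90.
So the eigenvalues of A^T A are ≈ 2.4352, 32.4627, 55.1021 (all ≥ 0, as they must be for A^T A). The largest is λ_max ≈ 55.1021, hence ||A||_2 = sqrt(λ_max) ≈ 7.4231.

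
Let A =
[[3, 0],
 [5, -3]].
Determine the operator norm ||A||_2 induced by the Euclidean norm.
||A||_2 = sqrt((43 + sqrt(1525))/2) ≈ 6.4051 (= sqrt(largest eigenvalue of A^T A))

||A||_2 = sigma_max(A) = sqrt(lambda_max(A^T A)). Form the symmetric matrix M = A^T A =
[[34, -15],
 [-15, 9]].
Its characteristic polynomial (trace, determinant of M give the coefficients) is
  p(λ) = det(λ I - M) = λ^2 - 43λ + 81.
For λ^2 - 43λ + 81 the discriminant is 1525. It is nonnegative but not a perfect square, so the roots are real and irrational: λ = (43 ± sqrt(1525))/2 ≈ 41.0256, 1.9744.
So the eigenvalues of A^T A are ≈ 1.9744, 41.0256 (all ≥ 0, as they must be for A^T A). The largest is λ_max = (43 + sqrt(1525))/2 ≈ 41.0256, hence ||A||_2 = sqrt(λ_max) = sqrt((43 + sqrt(1525))/2) ≈ 6.4051.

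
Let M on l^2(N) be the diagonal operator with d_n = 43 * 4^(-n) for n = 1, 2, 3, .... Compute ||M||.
||M|| = 43/4 (attained at n = 1)

For M diagonal, ||M|| = sup_n |d_n|. The sequence d_n = 43 * 4^(-n) is positive and strictly decreasing (ratio 4^(-1) < 1), so the supremum is d_1 = 43/4. Hence ||M|| = 43/4.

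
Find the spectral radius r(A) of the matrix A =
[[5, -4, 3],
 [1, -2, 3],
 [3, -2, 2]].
r(A) ≈ 5.3511

The eigenvalues of A are the roots of its characteristic polynomial. With M = A (coefficients from the trace, the sum of principal 2x2 minors, and det A):
  p(λ) = det(λ I - M) = λ^3 - 5λ^2 - 3λ + 6.
No integer candidate from the rational root theorem (±divisors of 6) is a root, so the roots are irrational. The cubic discriminant is Δ = 3981 > 0, so there are three distinct real roots. p(-2) = -16 and p(-1) = 3 have opposite signs, so a root lies in (-2, -1); Newton's method refines it to λ ≈ -1.2489. p(0) = 6 and p(1) = -1 have opposite signs, so a root lies in (0, 1); Newton's method refines it to λ ≈ 0.8978. p(5) = -9 and p(6) = 24 have opposite signs, so a root lies in (5, 6); Newton's method refines it to λ ≈ 5.3511. Check (Vieta): the three roots sum to 5, matching tr M = 5.
Thus the eigenvalues (to 4 decimals) are -1.2489 (modulus 1.2489); 0.8978 (modulus 0.8978); 5.3511 (modulus 5.3511). The spectral radius is the largest modulus: r(A) ≈ 5.3511. (Cross-check: r(A) ≤ ||A||_2 ≈ 8.7862; equality holds whenever A is normal, though it can also hold for some non-normal A.)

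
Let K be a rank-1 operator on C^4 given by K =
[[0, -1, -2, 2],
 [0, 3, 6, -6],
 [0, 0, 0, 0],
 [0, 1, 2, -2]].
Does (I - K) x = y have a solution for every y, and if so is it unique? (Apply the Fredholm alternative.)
(I - K) is singular (det(I - K) = 0, i.e. 1 ∈ sigma(K)). (I - K) x = y is solvable iff y ⊥ ker((I - K)^*) = span{(0, -1, -2, 2)}, i.e. iff -y_2 - 2y_3 + 2y_4 = 0. When solvable, the solutions are x = y + c·(1, -3, 0, -1), c arbitrary (ker(I - K) = span{(1, -3, 0, -1)}, dimension 1).

K has rank 1, so it is an outer product K = u v^T: every row of K is a multiple of one row vector. Reading off the entries, u = (1, -3, 0, -1) and v = (0, -1, -2, 2) (row i of K equals u_i·v^T). A rank-one matrix u v^T satisfies K u = u (v·u) and kills the (3)-dimensional subspace v^⊥, so its characteristic polynomial is lambda^3 (lambda - v·u) with v·u = tr K = 1. Hence the eigenvalues of I - K are 1 (multiplicity 3) and 1 - (1) = 0, so det(I - K) = 0. (Direct check: I - K =
[[1, 1, 2, -2],
 [0, -2, -6, 6],
 [0, 0, 1, 0],
 [0, -1, -2, 3]]
has determinant 0.) So 1 is an eigenvalue of K and (I - K) is not invertible. The finite-dimensional Fredholm alternative says: either (I - K) is invertible, or ker(I - K) ≠ {0} and then range(I - K) = ker((I - K)^*)^⊥, with dim ker(I - K) = dim ker((I - K)^*). We are in the second case, so we need both kernels. Kernel of I - K: (I - K) u = u - u (v·u) = u - u = 0, so ker(I - K) = span{u} = span{(1, -3, 0, -1)} (it is exactly 1-dimensional because rank(I - K) = 3). Kernel of the adjoint: K is real, so (I - K)^* = I - K^T = I - v u^T, and (I - v u^T) v = v - v (u·v) = 0; hence ker((I - K)^*) = span{v} = span{(0, -1, -2, 2)}. Therefore (I - K) x = y is solvable iff <y, v> = 0, i.e. iff -y_2 - 2y_3 + 2y_4 = 0. When this holds, K y = u (v·y) = 0, so (I - K) y = y and x = y is a particular solution; the full solution set is the line x = y + c·u = y + c·(1, -3, 0, -1), c ∈ C.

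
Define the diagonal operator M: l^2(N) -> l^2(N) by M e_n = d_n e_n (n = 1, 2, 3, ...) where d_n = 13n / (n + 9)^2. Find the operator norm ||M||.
||M|| = 13/36 (attained at n = 9)

For M diagonal, ||M|| = sup_n |d_n|. Treat f(x) = 13x / (x + 9)^2 for real x > 0. By the quotient rule, f'(x) = 13(9 - x)/(x + 9)^3, which is positive for x < 9 and negative for x > 9. So f has a unique maximum at x = 9, and since 9 is a positive integer, the supremum over n ≥ 1 is attained at n = 9: d_9 = 13·9/(9 + 9)^2 = 13·9/324 = 13/36. Hence ||M|| = 13/36.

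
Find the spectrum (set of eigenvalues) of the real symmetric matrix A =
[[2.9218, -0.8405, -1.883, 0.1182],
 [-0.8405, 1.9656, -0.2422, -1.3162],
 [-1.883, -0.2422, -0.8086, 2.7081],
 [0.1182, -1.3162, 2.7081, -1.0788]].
sigma(A) ≈ {-4, 0, 3, 4}

A is real symmetric, so its spectrum consists of real eigenvalues. Expanding the characteristic polynomial of the displayed matrix gives
  det(λ I - A) = p(λ) = λ^4 + (-3)λ^3 + (-16)λ^2 + (48)λ + (0.0025).
Solving p(λ) = 0 yields eigenvalues ≈ -4, 0, 3, 4. (A is shown rounded to 4 decimals, so these recover the underlying integer eigenvalues to within that precision.)
Verification: the trace of A = 3 equals the sum of eigenvalues 3, and det(A) ≈ 0.0025 matches the eigenvalue product 0.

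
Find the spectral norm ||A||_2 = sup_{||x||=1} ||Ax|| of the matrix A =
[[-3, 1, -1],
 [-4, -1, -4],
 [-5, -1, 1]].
||A||_2 ≈ 7.4842 (= sqrt(largest eigenvalue of A^T A))

||A||_2 = sigma_max(A) = sqrt(lambda_max(A^T A)). Form the symmetric matrix M = A^T A =
[[50, 6, 14],
 [6, 3, 2],
 [14, 2, 18]].
Its characteristic polynomial (trace, sum of principal 2x2 minors, determinant of M give the coefficients) is
  p(λ) = det(λ I - M) = λ^3 - 71λ^2 + 868λ - 1600.
No integer candidate from the rational root theorem (±divisors of 1600) is a root, so the roots are irrational. The cubic discriminant is Δ = 597258256 > 0, so there are three distinct real roots. p(2) = -140 and p(3) = 392 have opposite signs, so a root lies in (2, 3); Newton's method refines it to λ ≈ 2.2412. p(12) = 320 and p(13) = -118 have opposite signs, so a root lies in (12, 13); Newton's method refines it to λ ≈ 12.745. p(56) = -32 and p(57) = 2390 have opposite signs, so a root lies in (56, 57); Newton's method refines it to λ ≈ 56.0138. Check (Vieta): the three roots sum to 71, matching tr M = 71.
So the eigenvalues of A^T A are ≈ 2.2412, 12.745, 56.0138 (all ≥ 0, as they must be for A^T A). The largest is λ_max ≈ 56.0138, hence ||A||_2 = sqrt(λ_max) ≈ 7.4842.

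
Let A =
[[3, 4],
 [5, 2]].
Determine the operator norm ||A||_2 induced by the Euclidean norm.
||A||_2 = sqrt((54 + sqrt(2132))/2) ≈ 7.0772 (= sqrt(largest eigenvalue of A^T A))

||A||_2 = sigma_max(A) = sqrt(lambda_max(A^T A)). Form the symmetric matrix M = A^T A =
[[34, 22],
 [22, 20]].
Its characteristic polynomial (trace, determinant of M give the coefficients) is
  p(λ) = det(λ I - M) = λ^2 - 54λ + 196.
For λ^2 - 54λ + 196 the discriminant is 2132. It is nonnegative but not a perfect square, so the roots are real and irrational: λ = (54 ± sqrt(2132))/2 ≈ 50.0868, 3.9132.
So the eigenvalues of A^T A are ≈ 3.9132, 50.0868 (all ≥ 0, as they must be for A^T A). The largest is λ_max = (54 + sqrt(2132))/2 ≈ 50.0868, hence ||A||_2 = sqrt(λ_max) = sqrt((54 + sqrt(2132))/2) ≈ 7.0772.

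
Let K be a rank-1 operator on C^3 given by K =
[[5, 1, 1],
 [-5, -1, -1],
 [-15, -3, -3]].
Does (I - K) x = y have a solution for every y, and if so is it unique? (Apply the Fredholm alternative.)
(I - K) is singular (det(I - K) = 0, i.e. 1 ∈ sigma(K)). (I - K) x = y is solvable iff y ⊥ ker((I - K)^*) = span{(5, 1, 1)}, i.e. iff 5y_1 + y_2 + y_3 = 0. When solvable, the solutions are x = y + c·(1, -1, -3), c arbitrary (ker(I - K) = span{(1, -1, -3)}, dimension 1).

K has rank 1, so it is an outer product K = u v^T: every row of K is a multiple of one row vector. Reading off the entries, u = (1, -1, -3) and v = (5, 1, 1) (row i of K equals u_i·v^T). A rank-one matrix u v^T satisfies K u = u (v·u) and kills the (2)-dimensional subspace v^⊥, so its characteristic polynomial is lambda^2 (lambda - v·u) with v·u = tr K = 1. Hence the eigenvalues of I - K are 1 (multiplicity 2) and 1 - (1) = 0, so det(I - K) = 0. (Direct check: I - K =
[[-4, -1, -1],
 [5, 2, 1],
 [15, 3, 4]]
has determinant 0.) So 1 is an eigenvalue of K and (I - K) is not invertible. The finite-dimensional Fredholm alternative says: either (I - K) is invertible, or ker(I - K) ≠ {0} and then range(I - K) = ker((I - K)^*)^⊥, with dim ker(I - K) = dim ker((I - K)^*). We are in the second case, so we need both kernels. Kernel of I - K: (I - K) u = u - u (v·u) = u - u = 0, so ker(I - K) = span{u} = span{(1, -1, -3)} (it is exactly 1-dimensional because rank(I - K) = 2). Kernel of the adjoint: K is real, so (I - K)^* = I - K^T = I - v u^T, and (I - v u^T) v = v - v (u·v) = 0; hence ker((I - K)^*) = span{v} = span{(5, 1, 1)}. Therefore (I - K) x = y is solvable iff <y, v> = 0, i.e. iff 5y_1 + y_2 + y_3 = 0. When this holds, K y = u (v·y) = 0, so (I - K) y = y and x = y is a particular solution; the full solution set is the line x = y + c·u = y + c·(1, -1, -3), c ∈ C.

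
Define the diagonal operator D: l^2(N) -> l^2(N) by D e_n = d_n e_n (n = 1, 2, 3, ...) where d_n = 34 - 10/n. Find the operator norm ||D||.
||D|| = 34

For a diagonal operator on l^2 with entries d_n, ||D|| = sup_n |d_n|. Here d_1 = 24, d_2 = 29, ..., and d_n = 34 - 10/n increases monotonically toward 34. All terms lie in [24, 34), so |d_n| = d_n and the supremum is the limit 34, which is not attained by any individual d_n. Hence ||D|| = 34.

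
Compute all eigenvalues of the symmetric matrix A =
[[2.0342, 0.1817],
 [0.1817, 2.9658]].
sigma(A) ≈ {2, 3}

A is real symmetric, so its spectrum consists of real eigenvalues. Expanding the characteristic polynomial of the displayed matrix gives
  det(λ I - A) = p(λ) = λ^2 + (-5)λ + (6).
Solving p(λ) = 0 yields eigenvalues ≈ 2, 3. (A is shown rounded to 4 decimals, so these recover the underlying integer eigenvalues to within that precision.)
Verification: the trace of A = 5 equals the sum of eigenvalues 5, and det(A) ≈ 6.0000 matches the eigenvalue product 6.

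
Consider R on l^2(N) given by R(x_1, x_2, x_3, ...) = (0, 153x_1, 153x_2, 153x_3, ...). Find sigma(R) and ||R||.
sigma(R) = closed disk {z in C : |z| ≤ 153}; ||R|| = 153

Note R = 153·U where U is the unit right shift (U x)_k = x_{k-1} (with x_0 := 0); so ||R|| = 153||U|| and sigma(R) = 153·sigma(U). ||R x||^2 = sum_{k≥1} |153x_k|^2 = 23409||x||^2, so ||R|| = 153 and sigma(R) ⊂ {|z| ≤ 153}. For any |lambda| < 153, the equation (R - lambda I) x = 0 forces x_1 = 0, then 153x_k = lambda x_{k+1} ⇒ x = 0, so R has no eigenvalues. But (R - lambda I) is not surjective for |lambda| < 153: solving (R - lambda I) x = e_1 would require x_n proportional to (lambda/153)^(-n), which is not in l^2. So every |lambda| < 153 lies in the residual spectrum. The boundary |lambda| = 153 is in the approximate point spectrum (the spectrum is closed). Hence sigma(R) is the closed disk of radius 153.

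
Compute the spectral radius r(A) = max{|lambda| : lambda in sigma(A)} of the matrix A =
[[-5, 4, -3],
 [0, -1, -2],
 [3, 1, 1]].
r(A) ≈ 4.6168

The eigenvalues of A are the roots of its characteristic polynomial. With M = A (coefficients from the trace, the sum of principal 2x2 minors, and det A):
  p(λ) = det(λ I - M) = λ^3 + 5λ^2 + 10λ + 38.
No integer candidate from the rational root theorem (±divisors of 38) is a root, so the roots are irrational. The cubic discriminant is Δ = -25288 < 0, so there is one real root and a complex-conjugate pair. p(-5) = -12 and p(-4) = 14 have opposite signs, so a root lies in (-5, -4); Newton's method refines it to λ ≈ -4.6168. Dividing out (λ - (-4.6168)) leaves approximately λ^2 + 0.3832λ + 8.2308. For λ^2 + 0.3832λ + 8.2308 the discriminant is -32.7764. It is negative, so the remaining roots are the complex-conjugate pair λ ≈ -0.1916 ± 2.8625i. Their product equals the constant term, so |λ|^2 ≈ 8.2308 and |λ| ≈ 2.8689.
Thus the eigenvalues (to 4 decimals) are -4.6168 (modulus 4.6168); -0.1916 ± 2.8625i (modulus 2.8689). The spectral radius is the largest modulus: r(A) ≈ 4.6168. (Cross-check: r(A) ≤ ||A||_2 ≈ 7.3936; equality holds whenever A is normal, though it can also hold for some non-normal A.)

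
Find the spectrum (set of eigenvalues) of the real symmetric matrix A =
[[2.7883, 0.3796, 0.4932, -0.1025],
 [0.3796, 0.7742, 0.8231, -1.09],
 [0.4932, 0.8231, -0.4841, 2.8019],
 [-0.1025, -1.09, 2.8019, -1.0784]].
sigma(A) ≈ {-4, 1, 2, 3}

A is real symmetric, so its spectrum consists of real eigenvalues. Expanding the characteristic polynomial of the displayed matrix gives
  det(λ I - A) = p(λ) = λ^4 + (-2)λ^3 + (-13)λ^2 + (37.9989)λ + (-24).
Solving p(λ) = 0 yields eigenvalues ≈ -4, 1, 2, 3. (A is shown rounded to 4 decimals, so these recover the underlying integer eigenvalues to within that precision.)
Verification: the trace of A = 2 equals the sum of eigenvalues 2, and det(A) ≈ -23.9991 matches the eigenvalue product -24.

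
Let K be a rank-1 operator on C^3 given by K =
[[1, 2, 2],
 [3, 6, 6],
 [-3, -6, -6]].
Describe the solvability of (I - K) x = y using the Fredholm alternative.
(I - K) is singular (det(I - K) = 0, i.e. 1 ∈ sigma(K)). (I - K) x = y is solvable iff y ⊥ ker((I - K)^*) = span{(1, 2, 2)}, i.e. iff y_1 + 2y_2 + 2y_3 = 0. When solvable, the solutions are x = y + c·(1, 3, -3), c arbitrary (ker(I - K) = span{(1, 3, -3)}, dimension 1).

K has rank 1, so it is an outer product K = u v^T: every row of K is a multiple of one row vector. Reading off the entries, u = (1, 3, -3) and v = (1, 2, 2) (row i of K equals u_i·v^T). A rank-one matrix u v^T satisfies K u = u (v·u) and kills the (2)-dimensional subspace v^⊥, so its characteristic polynomial is lambda^2 (lambda - v·u) with v·u = tr K = 1. Hence the eigenvalues of I - K are 1 (multiplicity 2) and 1 - (1) = 0, so det(I - K) = 0. (Direct check: I - K =
[[0, -2, -2],
 [-3, -5, -6],
 [3, 6, 7]]
has determinant 0.) So 1 is an eigenvalue of K and (I - K) is not invertible. The finite-dimensional Fredholm alternative says: either (I - K) is invertible, or ker(I - K) ≠ {0} and then range(I - K) = ker((I - K)^*)^⊥, with dim ker(I - K) = dim ker((I - K)^*). We are in the second case, so we need both kernels. Kernel of I - K: (I - K) u = u - u (v·u) = u - u = 0, so ker(I - K) = span{u} = span{(1, 3, -3)} (it is exactly 1-dimensional because rank(I - K) = 2). Kernel of the adjoint: K is real, so (I - K)^* = I - K^T = I - v u^T, and (I - v u^T) v = v - v (u·v) = 0; hence ker((I - K)^*) = span{v} = span{(1, 2, 2)}. Therefore (I - K) x = y is solvable iff <y, v> = 0, i.e. iff y_1 + 2y_2 + 2y_3 = 0. When this holds, K y = u (v·y) = 0, so (I - K) y = y and x = y is a particular solution; the full solution set is the line x = y + c·u = y + c·(1, 3, -3), c ∈ C.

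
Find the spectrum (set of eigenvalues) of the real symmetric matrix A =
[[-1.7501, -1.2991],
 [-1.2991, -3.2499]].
sigma(A) ≈ {-4, -1}

A is real symmetric, so its spectrum consists of real eigenvalues. Expanding the characteristic polynomial of the displayed matrix gives
  det(λ I - A) = p(λ) = λ^2 + (5)λ + (4).
Solving p(λ) = 0 yields eigenvalues ≈ -4, -1. (A is shown rounded to 4 decimals, so these recover the underlying integer eigenvalues to within that precision.)
Verification: the trace of A = -5 equals the sum of eigenvalues -5, and det(A) ≈ 4.0000 matches the eigenvalue product 4.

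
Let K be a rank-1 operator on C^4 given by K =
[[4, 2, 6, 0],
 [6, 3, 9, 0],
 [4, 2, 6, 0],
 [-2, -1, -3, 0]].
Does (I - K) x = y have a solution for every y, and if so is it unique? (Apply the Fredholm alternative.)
(I - K) is invertible (det(I - K) = -12 ≠ 0), so for every y in C^4 the equation (I - K) x = y has a unique solution.

K has rank 1, so it is an outer product K = u v^T: every row of K is a multiple of one row vector. Reading off the entries, u = (-2, -3, -2, 1) and v = (-2, -1, -3, 0) (row i of K equals u_i·v^T). A rank-one matrix u v^T satisfies K u = u (v·u) and kills the (3)-dimensional subspace v^⊥, so its characteristic polynomial is lambda^3 (lambda - v·u) with v·u = tr K = 13. Hence the eigenvalues of I - K are 1 (multiplicity 3) and 1 - (13) = -12, so det(I - K) = -12. (Direct check: I - K =
[[-3, -2, -6, 0],
 [-6, -2, -9, 0],
 [-4, -2, -5, 0],
 [2, 1, 3, 1]]
has determinant -12.) The finite-dimensional Fredholm alternative says: either (I - K) is invertible, or ker(I - K) ≠ {0} and then range(I - K) = ker((I - K)^*)^⊥, with dim ker(I - K) = dim ker((I - K)^*). Since det(I - K) ≠ 0, 1 is not an eigenvalue of K and ker(I - K) = {0}, so we are in the first case: for every y there is a unique x = (I - K)^(-1) y. Explicitly, by the Sherman–Morrison formula, (I - u v^T)^(-1) = I + u v^T/(1 - v·u), i.e. (I - K)^(-1) = I + K/(-12).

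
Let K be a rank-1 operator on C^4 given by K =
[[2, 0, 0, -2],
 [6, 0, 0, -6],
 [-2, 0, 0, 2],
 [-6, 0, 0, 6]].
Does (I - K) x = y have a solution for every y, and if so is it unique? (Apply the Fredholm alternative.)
(I - K) is invertible (det(I - K) = -7 ≠ 0), so for every y in C^4 the equation (I - K) x = y has a unique solution.

K has rank 1, so it is an outer product K = u v^T: every row of K is a multiple of one row vector. Reading off the entries, u = (1, 3, -1, -3) and v = (2, 0, 0, -2) (row i of K equals u_i·v^T). A rank-one matrix u v^T satisfies K u = u (v·u) and kills the (3)-dimensional subspace v^⊥, so its characteristic polynomial is lambda^3 (lambda - v·u) with v·u = tr K = 8. Hence the eigenvalues of I - K are 1 (multiplicity 3) and 1 - (8) = -7, so det(I - K) = -7. (Direct check: I - K =
[[-1, 0, 0, 2],
 [-6, 1, 0, 6],
 [2, 0, 1, -2],
 [6, 0, 0, -5]]
has determinant -7.) The finite-dimensional Fredholm alternative says: either (I - K) is invertible, or ker(I - K) ≠ {0} and then range(I - K) = ker((I - K)^*)^⊥, with dim ker(I - K) = dim ker((I - K)^*). Since det(I - K) ≠ 0, 1 is not an eigenvalue of K and ker(I - K) = {0}, so we are in the first case: for every y there is a unique x = (I - K)^(-1) y. Explicitly, by the Sherman–Morrison formula, (I - u v^T)^(-1) = I + u v^T/(1 - v·u), i.e. (I - K)^(-1) = I + K/(-7).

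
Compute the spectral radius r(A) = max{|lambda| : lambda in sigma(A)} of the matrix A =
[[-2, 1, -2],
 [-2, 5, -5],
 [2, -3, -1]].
r(A) ≈ 6.354

The eigenvalues of A are the roots of its characteristic polynomial. With M = A (coefficients from the trace, the sum of principal 2x2 minors, and det A):
  p(λ) = det(λ I - M) = λ^3 - 2λ^2 - 22λ - 36.
No integer candidate from the rational root theorem (±divisors of 36) is a root, so the roots are irrational. The cubic discriminant is Δ = -20128 < 0, so there is one real root and a complex-conjugate pair. p(6) = -24 and p(7) = 55 have opposite signs, so a root lies in (6, 7); Newton's method refines it to λ ≈ 6.354. Dividing out (λ - (6.354)) leaves approximately λ^2 + 4.354λ + 5.6657. For λ^2 + 4.354λ + 5.6657 the discriminant is -3.7051. It is negative, so the remaining roots are the complex-conjugate pair λ ≈ -2.177 ± 0.9624i. Their product equals the constant term, so |λ|^2 ≈ 5.6657 and |λ| ≈ 2.3803.
Thus the eigenvalues (to 4 decimals) are 6.354 (modulus 6.354); -2.177 ± 0.9624i (modulus 2.3803). The spectral radius is the largest modulus: r(A) ≈ 6.354. (Cross-check: r(A) ≤ ||A||_2 ≈ 8.0784; equality holds whenever A is normal, though it can also hold for some non-normal A.)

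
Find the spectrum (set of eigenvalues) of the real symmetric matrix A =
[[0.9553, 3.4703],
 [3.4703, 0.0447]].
sigma(A) ≈ {-3, 4}

A is real symmetric, so its spectrum consists of real eigenvalues. Expanding the characteristic polynomial of the displayed matrix gives
  det(λ I - A) = p(λ) = λ^2 + (-1)λ + (-12).
Solving p(λ) = 0 yields eigenvalues ≈ -3, 4. (A is shown rounded to 4 decimals, so these recover the underlying integer eigenvalues to within that precision.)
Verification: the trace of A = 1 equals the sum of eigenvalues 1, and det(A) ≈ -12.0003 matches the eigenvalue product -12.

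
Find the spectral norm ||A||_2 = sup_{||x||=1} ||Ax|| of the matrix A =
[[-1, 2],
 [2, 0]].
||A||_2 = sqrt((9 + sqrt(17))/2) ≈ 2.5616 (= sqrt(largest eigenvalue of A^T A))

||A||_2 = sigma_max(A) = sqrt(lambda_max(A^T A)). Form the symmetric matrix M = A^T A =
[[5, -2],
 [-2, 4]].
Its characteristic polynomial (trace, determinant of M give the coefficients) is
  p(λ) = det(λ I - M) = λ^2 - 9λ + 16.
For λ^2 - 9λ + 16 the discriminant is 17. It is nonnegative but not a perfect square, so the roots are real and irrational: λ = (9 ± sqrt(17))/2 ≈ 6.5616, 2.4384.
So the eigenvalues of A^T A are ≈ 2.4384, 6.5616 (all ≥ 0, as they must be for A^T A). The largest is λ_max = (9 + sqrt(17))/2 ≈ 6.5616, hence ||A||_2 = sqrt(λ_max) = sqrt((9 + sqrt(17))/2) ≈ 2.5616.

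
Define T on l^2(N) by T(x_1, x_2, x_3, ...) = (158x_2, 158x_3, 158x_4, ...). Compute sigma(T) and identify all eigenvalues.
sigma(T) = closed disk {z in C : |z| ≤ 158}; sigma_p(T) = open disk {z in C : |z| < 158}

Note T = 158·V where V is the unit left shift (V x)_k = x_{k+1}; so sigma(T) = 158·sigma(V) and ||T|| = 158||V||. ||T x||^2 = 24964sum_{k≥2} |x_k|^2 ≤ 24964||x||^2, with equality on {x : x_1 = 0}, so ||T|| = 158. For any lambda with |lambda| < 158, set r = lambda/158 (|r| < 1); the vector x = (1, r, r^2, ...) is in l^2 and satisfies T x = 158(r, r^2, ...) = lambda x, so lambda is an eigenvalue. On the boundary |lambda| = 158 the geometric series diverges, so no l^2 eigenvector exists, but these lambda lie in the approximate point spectrum. Hence sigma(T) is the closed disk of radius 158 and sigma_p(T) is the open disk.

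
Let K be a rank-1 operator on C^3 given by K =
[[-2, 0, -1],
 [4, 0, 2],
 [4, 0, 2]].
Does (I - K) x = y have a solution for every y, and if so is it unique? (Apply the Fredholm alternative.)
(I - K) is invertible (det(I - K) = 1 ≠ 0), so for every y in C^3 the equation (I - K) x = y has a unique solution.

K has rank 1, so it is an outer product K = u v^T: every row of K is a multiple of one row vector. Reading off the entries, u = (1, -2, -2) and v = (-2, 0, -1) (row i of K equals u_i·v^T). A rank-one matrix u v^T satisfies K u = u (v·u) and kills the (2)-dimensional subspace v^⊥, so its characteristic polynomial is lambda^2 (lambda - v·u) with v·u = tr K = 0. Hence the eigenvalues of I - K are 1 (multiplicity 2) and 1 - (0) = 1, so det(I - K) = 1. (Direct check: I - K =
[[3, 0, 1],
 [-4, 1, -2],
 [-4, 0, -1]]
has determinant 1.) The finite-dimensional Fredholm alternative says: either (I - K) is invertible, or ker(I - K) ≠ {0} and then range(I - K) = ker((I - K)^*)^⊥, with dim ker(I - K) = dim ker((I - K)^*). Since det(I - K) ≠ 0, 1 is not an eigenvalue of K and ker(I - K) = {0}, so we are in the first case: for every y there is a unique x = (I - K)^(-1) y. Explicitly, by the Sherman–Morrison formula, (I - u v^T)^(-1) = I + u v^T/(1 - v·u), i.e. (I - K)^(-1) = I + K.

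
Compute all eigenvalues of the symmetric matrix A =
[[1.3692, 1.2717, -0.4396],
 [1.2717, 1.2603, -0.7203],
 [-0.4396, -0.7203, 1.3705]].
sigma(A) ≈ {0, 1, 3}

A is real symmetric, so its spectrum consists of real eigenvalues. Expanding the characteristic polynomial of the displayed matrix gives
  det(λ I - A) = p(λ) = λ^3 + (-4)λ^2 + (3)λ + (0).
Solving p(λ) = 0 yields eigenvalues ≈ 0, 1, 3. (A is shown rounded to 4 decimals, so these recover the underlying integer eigenvalues to within that precision.)
Verification: the trace of A = 4 equals the sum of eigenvalues 4, and det(A) ≈ -0.0000 matches the eigenvalue product 0.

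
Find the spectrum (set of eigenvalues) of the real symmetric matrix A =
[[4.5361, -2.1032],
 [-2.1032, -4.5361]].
sigma(A) ≈ {-5, 5}

A is real symmetric, so its spectrum consists of real eigenvalues. Expanding the characteristic polynomial of the displayed matrix gives
  det(λ I - A) = p(λ) = λ^2 + (0)λ + (-25).
Solving p(λ) = 0 yields eigenvalues ≈ -5, 5. (A is shown rounded to 4 decimals, so these recover the underlying integer eigenvalues to within that precision.)
Verification: the trace of A = 0 equals the sum of eigenvalues 0, and det(A) ≈ -24.9997 matches the eigenvalue product -25.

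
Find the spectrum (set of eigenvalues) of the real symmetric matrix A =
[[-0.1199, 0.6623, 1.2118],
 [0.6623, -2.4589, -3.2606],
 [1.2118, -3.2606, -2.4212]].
sigma(A) ≈ {-6, 0, 1}

A is real symmetric, so its spectrum consists of real eigenvalues. Expanding the characteristic polynomial of the displayed matrix gives
  det(λ I - A) = p(λ) = λ^3 + (5)λ^2 + (-6)λ + (0).
Solving p(λ) = 0 yields eigenvalues ≈ -6, 0, 1. (A is shown rounded to 4 decimals, so these recover the underlying integer eigenvalues to within that precision.)
Verification: the trace of A = -5 equals the sum of eigenvalues -5, and det(A) ≈ -0.0000 matches the eigenvalue product 0.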